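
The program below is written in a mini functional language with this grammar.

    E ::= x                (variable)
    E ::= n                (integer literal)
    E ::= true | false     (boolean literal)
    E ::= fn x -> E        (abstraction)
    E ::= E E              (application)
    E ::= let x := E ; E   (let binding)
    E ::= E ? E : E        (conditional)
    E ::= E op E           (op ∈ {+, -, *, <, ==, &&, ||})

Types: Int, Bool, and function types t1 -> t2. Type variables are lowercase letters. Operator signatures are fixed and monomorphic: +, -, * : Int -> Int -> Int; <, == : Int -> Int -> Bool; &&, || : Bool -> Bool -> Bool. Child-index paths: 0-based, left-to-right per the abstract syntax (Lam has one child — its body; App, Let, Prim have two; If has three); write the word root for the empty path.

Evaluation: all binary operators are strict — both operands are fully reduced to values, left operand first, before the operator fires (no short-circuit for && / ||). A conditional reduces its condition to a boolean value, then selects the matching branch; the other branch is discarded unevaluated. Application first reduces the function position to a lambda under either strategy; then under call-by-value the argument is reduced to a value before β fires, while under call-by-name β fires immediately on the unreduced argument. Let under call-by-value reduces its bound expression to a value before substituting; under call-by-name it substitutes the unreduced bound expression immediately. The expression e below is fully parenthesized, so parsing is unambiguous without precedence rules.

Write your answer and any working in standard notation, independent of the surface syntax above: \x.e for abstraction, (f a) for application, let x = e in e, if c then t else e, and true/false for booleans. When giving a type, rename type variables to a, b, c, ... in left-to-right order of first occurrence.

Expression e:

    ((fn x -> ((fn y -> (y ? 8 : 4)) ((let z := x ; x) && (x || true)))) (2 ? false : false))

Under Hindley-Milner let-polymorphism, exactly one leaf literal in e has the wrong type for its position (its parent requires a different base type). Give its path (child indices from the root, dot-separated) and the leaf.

Working:
y : b
  unify b ~ Bool
  unify Int ~ Int
\y._ : Bool -> Int
x : a
let z : a
x : a
  unify a ~ Bool
x : Bool
  unify Bool ~ Bool
  unify Bool ~ Bool
  unify Bool ~ Bool
  unify Bool -> Int ~ Bool -> c
  unify Bool ~ Bool
  unify Int ~ c
_ _ : Int
\x._ : Bool -> Int
  unify Int ~ Bool
  FAIL: mismatch Int ~ Bool

Answer: 1.0 : 2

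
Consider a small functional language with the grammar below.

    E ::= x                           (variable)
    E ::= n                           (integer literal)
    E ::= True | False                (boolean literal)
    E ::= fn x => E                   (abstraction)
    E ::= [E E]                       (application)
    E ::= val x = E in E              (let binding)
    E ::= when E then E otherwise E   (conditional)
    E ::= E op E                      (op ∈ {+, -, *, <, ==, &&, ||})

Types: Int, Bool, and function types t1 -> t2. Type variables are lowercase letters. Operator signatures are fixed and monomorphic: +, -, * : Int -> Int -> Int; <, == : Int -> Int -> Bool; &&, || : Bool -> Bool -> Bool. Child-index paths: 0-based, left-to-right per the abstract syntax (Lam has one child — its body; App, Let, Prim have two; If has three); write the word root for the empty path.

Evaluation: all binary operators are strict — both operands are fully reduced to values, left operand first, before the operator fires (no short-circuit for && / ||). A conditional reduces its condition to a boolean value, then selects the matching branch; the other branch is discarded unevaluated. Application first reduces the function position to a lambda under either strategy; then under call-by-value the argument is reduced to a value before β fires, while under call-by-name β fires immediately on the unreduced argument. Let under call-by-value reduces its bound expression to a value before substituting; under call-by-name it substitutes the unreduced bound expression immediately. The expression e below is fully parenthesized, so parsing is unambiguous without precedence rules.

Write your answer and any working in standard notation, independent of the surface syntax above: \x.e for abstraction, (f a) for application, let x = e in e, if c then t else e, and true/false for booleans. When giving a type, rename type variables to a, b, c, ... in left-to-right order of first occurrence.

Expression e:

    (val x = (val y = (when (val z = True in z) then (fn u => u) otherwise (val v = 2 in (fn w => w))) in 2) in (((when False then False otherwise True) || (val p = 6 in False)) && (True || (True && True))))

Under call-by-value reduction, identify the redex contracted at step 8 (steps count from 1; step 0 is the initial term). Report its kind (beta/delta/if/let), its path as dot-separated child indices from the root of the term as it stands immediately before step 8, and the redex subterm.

Trace:
step 0: (let x = (let y = (if (let z = true in z) then (\u.u) else (let v = 2 in (\w.w))) in 2) in (((if false then false else true) || (let p = 6 in false)) && (true || (true && true))))
step 1: [let@0.0.0] (let x = (let y = (if true then (\u.u) else (let v = 2 in (\w.w))) in 2) in (((if false then false else true) || (let p = 6 in false)) && (true || (true && true))))
step 2: [if@0.0] (let x = (let y = (\u.u) in 2) in (((if false then false else true) || (let p = 6 in false)) && (true || (true && true))))
step 3: [let@0] (let x = 2 in (((if false then false else true) || (let p = 6 in false)) && (true || (true && true))))
step 4: [let@root] (((if false then false else true) || (let p = 6 in false)) && (true || (true && true)))
step 5: [if@0.0] ((true || (let p = 6 in false)) && (true || (true && true)))
step 6: [let@0.1] ((true || false) && (true || (true && true)))
step 7: [delta@0] (true && (true || (true && true)))
step 8: [delta@1.1] (true && (true || true))

Answer: delta at 1.1 : (true && true)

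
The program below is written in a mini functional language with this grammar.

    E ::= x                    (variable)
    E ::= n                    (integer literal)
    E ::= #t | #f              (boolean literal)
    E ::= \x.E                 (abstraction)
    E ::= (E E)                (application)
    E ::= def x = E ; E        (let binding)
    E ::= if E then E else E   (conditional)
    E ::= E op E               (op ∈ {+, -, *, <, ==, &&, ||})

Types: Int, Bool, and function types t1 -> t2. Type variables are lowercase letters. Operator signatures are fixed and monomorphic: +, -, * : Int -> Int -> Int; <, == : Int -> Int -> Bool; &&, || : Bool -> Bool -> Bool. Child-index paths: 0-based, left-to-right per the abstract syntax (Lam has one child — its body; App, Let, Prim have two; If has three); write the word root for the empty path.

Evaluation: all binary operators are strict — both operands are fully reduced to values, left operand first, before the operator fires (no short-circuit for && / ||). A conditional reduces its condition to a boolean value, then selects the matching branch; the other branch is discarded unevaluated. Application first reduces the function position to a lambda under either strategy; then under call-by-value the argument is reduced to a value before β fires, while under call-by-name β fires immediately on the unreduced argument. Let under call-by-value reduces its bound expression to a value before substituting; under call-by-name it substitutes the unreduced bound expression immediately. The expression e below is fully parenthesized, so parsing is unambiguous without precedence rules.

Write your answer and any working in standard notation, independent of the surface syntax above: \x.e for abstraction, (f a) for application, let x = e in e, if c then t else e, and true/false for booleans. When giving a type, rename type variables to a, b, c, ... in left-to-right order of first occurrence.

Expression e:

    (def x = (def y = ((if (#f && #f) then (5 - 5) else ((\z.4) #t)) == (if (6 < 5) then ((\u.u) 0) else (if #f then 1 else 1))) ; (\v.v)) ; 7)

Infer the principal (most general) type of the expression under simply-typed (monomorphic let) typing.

Derivation:
  unify Bool ~ Bool
  unify Bool ~ Bool
  unify Bool ~ Bool
  unify Int ~ Int
  unify Int ~ Int
\z._ : a -> Int
  unify a -> Int ~ Bool -> b
  unify a ~ Bool
  unify Int ~ b
_ _ : Int
  unify Int ~ Int
  unify Int ~ Int
  unify Int ~ Int
  unify Int ~ Int
  unify Bool ~ Bool
u : c
\u._ : c -> c
  unify c -> c ~ Int -> d
  unify c ~ Int
  unify Int ~ d
_ _ : Int
  unify Bool ~ Bool
  unify Int ~ Int
  unify Int ~ Int
  unify Int ~ Int
let y : Bool
v : e
\v._ : e -> e
let x : e -> e

Answer: Int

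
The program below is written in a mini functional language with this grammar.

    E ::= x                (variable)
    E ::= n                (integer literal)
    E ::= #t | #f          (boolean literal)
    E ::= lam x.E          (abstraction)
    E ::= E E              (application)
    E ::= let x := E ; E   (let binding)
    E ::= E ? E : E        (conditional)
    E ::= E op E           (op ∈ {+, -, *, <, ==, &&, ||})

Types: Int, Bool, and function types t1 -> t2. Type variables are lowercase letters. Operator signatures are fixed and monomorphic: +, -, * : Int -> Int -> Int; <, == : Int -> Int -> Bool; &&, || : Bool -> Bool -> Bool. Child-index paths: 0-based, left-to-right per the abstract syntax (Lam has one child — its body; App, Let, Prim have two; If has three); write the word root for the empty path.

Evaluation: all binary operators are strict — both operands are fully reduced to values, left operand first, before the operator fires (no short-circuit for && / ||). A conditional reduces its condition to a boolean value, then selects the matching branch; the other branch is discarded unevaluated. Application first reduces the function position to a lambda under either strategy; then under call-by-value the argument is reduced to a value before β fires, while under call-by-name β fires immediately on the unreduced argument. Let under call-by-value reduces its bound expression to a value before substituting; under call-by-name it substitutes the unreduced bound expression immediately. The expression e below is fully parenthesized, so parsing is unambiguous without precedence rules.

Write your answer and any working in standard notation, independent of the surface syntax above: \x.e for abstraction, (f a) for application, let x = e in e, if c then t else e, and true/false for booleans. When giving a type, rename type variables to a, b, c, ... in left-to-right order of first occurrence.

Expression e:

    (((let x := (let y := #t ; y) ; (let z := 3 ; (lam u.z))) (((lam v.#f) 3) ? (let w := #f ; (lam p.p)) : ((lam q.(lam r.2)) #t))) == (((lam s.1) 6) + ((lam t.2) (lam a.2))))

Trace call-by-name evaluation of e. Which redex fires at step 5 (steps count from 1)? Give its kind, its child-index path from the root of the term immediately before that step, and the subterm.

Working:
step 0: (((let x = (let y = true in y) in (let z = 3 in (\u.z))) (if ((\v.false) 3) then (let w = false in (\p.p)) else ((\q.(\r.2)) true))) == (((\s.1) 6) + ((\t.2) (\a.2))))
step 1: [let@0.0] (((let z = 3 in (\u.z)) (if ((\v.false) 3) then (let w = false in (\p.p)) else ((\q.(\r.2)) true))) == (((\s.1) 6) + ((\t.2) (\a.2))))
step 2: [let@0.0] (((\u.3) (if ((\v.false) 3) then (let w = false in (\p.p)) else ((\q.(\r.2)) true))) == (((\s.1) 6) + ((\t.2) (\a.2))))
step 3: [beta@0] (3 == (((\s.1) 6) + ((\t.2) (\a.2))))
step 4: [beta@1.0] (3 == (1 + ((\t.2) (\a.2))))
step 5: [beta@1.1] (3 == (1 + 2))

Answer: beta at 1.1 : ((\t.2) (\a.2))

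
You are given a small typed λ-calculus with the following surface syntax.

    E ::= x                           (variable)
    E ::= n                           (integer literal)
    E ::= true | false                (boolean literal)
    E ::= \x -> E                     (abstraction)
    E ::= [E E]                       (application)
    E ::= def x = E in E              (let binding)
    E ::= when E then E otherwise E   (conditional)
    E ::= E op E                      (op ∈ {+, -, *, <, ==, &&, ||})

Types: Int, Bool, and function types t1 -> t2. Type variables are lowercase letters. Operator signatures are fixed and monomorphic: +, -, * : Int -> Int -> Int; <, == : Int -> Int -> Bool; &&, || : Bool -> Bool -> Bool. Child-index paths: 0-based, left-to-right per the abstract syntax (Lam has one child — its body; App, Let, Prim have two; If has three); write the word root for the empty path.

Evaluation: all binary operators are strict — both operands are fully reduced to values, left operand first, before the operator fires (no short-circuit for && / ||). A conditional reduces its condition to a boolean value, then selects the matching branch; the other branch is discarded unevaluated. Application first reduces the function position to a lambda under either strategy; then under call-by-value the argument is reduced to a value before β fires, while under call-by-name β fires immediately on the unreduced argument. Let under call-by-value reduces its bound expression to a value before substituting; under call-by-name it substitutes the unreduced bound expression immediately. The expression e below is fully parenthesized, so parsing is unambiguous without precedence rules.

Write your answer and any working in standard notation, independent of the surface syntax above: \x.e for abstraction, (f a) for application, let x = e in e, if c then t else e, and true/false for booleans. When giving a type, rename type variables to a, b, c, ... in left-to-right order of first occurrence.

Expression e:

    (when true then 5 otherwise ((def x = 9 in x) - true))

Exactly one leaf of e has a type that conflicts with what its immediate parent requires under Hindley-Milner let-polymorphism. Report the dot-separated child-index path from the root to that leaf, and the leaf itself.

Trace:
  unify Bool ~ Bool
let x : Int
x : Int
  unify Int ~ Int
  unify Bool ~ Int
  FAIL: mismatch Bool ~ Int

Answer: 2.1 : true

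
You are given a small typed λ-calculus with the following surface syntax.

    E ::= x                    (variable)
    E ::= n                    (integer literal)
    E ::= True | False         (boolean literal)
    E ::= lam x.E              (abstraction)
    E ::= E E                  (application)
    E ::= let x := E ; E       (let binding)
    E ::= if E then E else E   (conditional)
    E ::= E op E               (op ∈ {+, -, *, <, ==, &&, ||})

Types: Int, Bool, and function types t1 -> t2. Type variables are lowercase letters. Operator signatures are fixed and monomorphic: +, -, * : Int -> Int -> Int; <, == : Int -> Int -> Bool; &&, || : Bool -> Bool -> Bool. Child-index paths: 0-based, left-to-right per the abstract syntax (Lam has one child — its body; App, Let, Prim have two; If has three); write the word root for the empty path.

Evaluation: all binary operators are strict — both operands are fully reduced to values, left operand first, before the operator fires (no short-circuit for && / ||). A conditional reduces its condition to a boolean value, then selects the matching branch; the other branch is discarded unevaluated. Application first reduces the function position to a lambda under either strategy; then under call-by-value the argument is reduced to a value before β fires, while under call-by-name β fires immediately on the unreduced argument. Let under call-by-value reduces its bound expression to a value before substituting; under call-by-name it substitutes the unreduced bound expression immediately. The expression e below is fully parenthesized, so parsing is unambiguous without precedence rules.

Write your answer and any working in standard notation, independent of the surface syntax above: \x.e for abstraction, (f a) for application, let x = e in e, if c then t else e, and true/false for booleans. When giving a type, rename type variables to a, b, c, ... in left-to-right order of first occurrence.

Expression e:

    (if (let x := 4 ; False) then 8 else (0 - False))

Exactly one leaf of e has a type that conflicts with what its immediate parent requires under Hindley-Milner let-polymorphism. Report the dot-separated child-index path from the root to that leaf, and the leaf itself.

Answer: 2.1 : false

Trace:
let x : Int
  unify Bool ~ Bool
  unify Int ~ Int
  unify Bool ~ Int
  FAIL: mismatch Bool ~ Int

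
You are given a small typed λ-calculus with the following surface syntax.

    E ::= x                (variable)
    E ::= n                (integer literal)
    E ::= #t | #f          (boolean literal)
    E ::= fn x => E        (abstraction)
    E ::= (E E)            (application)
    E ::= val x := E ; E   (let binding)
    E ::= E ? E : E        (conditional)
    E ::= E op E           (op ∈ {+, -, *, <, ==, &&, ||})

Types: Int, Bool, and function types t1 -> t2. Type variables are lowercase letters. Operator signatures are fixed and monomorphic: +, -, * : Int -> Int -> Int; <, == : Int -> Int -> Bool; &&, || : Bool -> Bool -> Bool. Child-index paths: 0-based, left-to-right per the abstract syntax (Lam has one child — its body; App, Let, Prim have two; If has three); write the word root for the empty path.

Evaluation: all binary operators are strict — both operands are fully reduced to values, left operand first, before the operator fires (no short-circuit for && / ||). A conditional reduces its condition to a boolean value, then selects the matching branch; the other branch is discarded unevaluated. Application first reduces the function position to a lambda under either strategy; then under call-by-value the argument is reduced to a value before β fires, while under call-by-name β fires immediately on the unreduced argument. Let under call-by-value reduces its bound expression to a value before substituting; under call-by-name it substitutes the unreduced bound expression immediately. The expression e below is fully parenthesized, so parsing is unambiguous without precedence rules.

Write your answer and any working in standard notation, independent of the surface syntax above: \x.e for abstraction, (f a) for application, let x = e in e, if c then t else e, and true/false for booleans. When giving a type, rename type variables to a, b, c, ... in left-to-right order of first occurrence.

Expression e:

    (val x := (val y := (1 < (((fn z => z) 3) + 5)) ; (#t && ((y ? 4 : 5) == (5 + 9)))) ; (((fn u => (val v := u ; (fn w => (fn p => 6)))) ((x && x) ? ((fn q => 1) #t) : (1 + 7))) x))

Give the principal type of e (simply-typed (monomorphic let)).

Answer: a -> Int

Derivation:
  unify Int ~ Int
z : a
\z._ : a -> a
  unify a -> a ~ Int -> b
  unify a ~ Int
  unify Int ~ b
_ _ : Int
  unify Int ~ Int
  unify Int ~ Int
  unify Int ~ Int
let y : Bool
  unify Bool ~ Bool
y : Bool
  unify Bool ~ Bool
  unify Int ~ Int
  unify Int ~ Int
  unify Int ~ Int
  unify Int ~ Int
  unify Int ~ Int
  unify Bool ~ Bool
let x : Bool
u : c
let v : c
\p._ : e -> Int
\w._ : d -> e -> Int
\u._ : c -> d -> e -> Int
x : Bool
  unify Bool ~ Bool
x : Bool
  unify Bool ~ Bool
  unify Bool ~ Bool
\q._ : f -> Int
  unify f -> Int ~ Bool -> g
  unify f ~ Bool
  unify Int ~ g
_ _ : Int
  unify Int ~ Int
  unify Int ~ Int
  unify Int ~ Int
  unify c -> d -> e -> Int ~ Int -> h
  unify c ~ Int
  unify d -> e -> Int ~ h
_ _ : d -> e -> Int
x : Bool
  unify d -> e -> Int ~ Bool -> i
  unify d ~ Bool
  unify e -> Int ~ i
_ _ : e -> Int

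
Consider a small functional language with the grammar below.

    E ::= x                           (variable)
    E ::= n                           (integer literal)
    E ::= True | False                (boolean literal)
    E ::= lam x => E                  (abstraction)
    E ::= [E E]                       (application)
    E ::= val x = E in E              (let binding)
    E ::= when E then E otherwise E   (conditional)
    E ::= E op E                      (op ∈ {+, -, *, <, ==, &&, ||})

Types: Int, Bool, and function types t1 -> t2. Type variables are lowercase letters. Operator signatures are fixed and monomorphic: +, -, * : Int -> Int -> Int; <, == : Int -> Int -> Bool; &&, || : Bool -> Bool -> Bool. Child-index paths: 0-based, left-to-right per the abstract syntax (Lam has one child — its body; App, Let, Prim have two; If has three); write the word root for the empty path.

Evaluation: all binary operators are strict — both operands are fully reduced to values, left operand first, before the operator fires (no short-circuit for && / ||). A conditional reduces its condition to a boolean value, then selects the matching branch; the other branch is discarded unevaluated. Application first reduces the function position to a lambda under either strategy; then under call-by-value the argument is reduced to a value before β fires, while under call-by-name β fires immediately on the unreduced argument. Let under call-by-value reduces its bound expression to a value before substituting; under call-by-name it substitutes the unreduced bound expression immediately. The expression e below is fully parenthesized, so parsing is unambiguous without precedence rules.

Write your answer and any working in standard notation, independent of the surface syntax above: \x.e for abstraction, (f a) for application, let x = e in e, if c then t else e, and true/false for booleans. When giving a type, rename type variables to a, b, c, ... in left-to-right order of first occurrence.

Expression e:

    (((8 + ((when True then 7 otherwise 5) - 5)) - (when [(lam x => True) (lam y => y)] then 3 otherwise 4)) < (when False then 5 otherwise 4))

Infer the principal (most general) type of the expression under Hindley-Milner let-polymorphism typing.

Trace:
  unify Int ~ Int
  unify Bool ~ Bool
  unify Int ~ Int
  unify Int ~ Int
  unify Int ~ Int
  unify Int ~ Int
  unify Int ~ Int
\x._ : a -> Bool
y : b
\y._ : b -> b
  unify a -> Bool ~ (b -> b) -> c
  unify a ~ b -> b
  unify Bool ~ c
_ _ : Bool
  unify Bool ~ Bool
  unify Int ~ Int
  unify Int ~ Int
  unify Int ~ Int
  unify Bool ~ Bool
  unify Int ~ Int
  unify Int ~ Int

Answer: Bool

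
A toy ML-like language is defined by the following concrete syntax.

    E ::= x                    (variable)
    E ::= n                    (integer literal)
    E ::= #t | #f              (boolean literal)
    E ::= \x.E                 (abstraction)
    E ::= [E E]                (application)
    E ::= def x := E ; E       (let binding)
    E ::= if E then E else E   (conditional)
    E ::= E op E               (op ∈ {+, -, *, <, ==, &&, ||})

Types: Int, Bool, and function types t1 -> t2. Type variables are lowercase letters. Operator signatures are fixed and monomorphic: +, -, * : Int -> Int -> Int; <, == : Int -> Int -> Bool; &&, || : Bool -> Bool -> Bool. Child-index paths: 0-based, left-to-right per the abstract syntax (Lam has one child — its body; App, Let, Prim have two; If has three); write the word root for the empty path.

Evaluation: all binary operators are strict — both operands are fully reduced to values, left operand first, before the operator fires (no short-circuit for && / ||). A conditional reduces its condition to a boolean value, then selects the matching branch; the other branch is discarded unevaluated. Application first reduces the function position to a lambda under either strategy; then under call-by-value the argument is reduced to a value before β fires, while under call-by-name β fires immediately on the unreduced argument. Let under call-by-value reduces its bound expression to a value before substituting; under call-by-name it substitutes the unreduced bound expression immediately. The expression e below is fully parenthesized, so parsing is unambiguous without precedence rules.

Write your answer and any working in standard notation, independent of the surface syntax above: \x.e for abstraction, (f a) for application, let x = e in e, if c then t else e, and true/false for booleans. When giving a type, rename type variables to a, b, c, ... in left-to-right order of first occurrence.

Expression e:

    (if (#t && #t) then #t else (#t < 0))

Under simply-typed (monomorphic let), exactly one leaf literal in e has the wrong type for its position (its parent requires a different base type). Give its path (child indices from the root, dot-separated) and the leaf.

Derivation:
  unify Bool ~ Bool
  unify Bool ~ Bool
  unify Bool ~ Bool
  unify Bool ~ Int
  FAIL: mismatch Bool ~ Int

Answer: 2.0 : true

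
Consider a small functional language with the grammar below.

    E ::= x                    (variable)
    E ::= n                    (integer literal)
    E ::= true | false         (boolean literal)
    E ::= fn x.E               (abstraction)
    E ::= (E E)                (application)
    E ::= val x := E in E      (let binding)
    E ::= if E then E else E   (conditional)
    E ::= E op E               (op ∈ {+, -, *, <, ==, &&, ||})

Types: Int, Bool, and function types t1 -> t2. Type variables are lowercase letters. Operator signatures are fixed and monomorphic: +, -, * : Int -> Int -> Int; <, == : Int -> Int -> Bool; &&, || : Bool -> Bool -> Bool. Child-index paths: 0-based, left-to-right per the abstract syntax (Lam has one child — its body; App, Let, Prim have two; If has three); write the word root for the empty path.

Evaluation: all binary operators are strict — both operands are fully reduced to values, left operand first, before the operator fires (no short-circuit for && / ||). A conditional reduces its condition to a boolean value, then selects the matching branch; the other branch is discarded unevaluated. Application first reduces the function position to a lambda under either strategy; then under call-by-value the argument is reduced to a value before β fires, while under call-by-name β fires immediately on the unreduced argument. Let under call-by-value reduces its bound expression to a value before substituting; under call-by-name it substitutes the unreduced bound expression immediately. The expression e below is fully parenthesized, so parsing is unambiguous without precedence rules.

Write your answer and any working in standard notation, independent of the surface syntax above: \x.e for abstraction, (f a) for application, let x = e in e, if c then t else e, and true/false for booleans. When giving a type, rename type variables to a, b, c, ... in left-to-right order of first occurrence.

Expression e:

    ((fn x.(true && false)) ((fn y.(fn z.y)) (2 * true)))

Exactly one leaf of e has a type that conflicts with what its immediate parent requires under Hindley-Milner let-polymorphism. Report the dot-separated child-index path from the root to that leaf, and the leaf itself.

Derivation:
  unify Bool ~ Bool
  unify Bool ~ Bool
\x._ : a -> Bool
y : b
\z._ : c -> b
\y._ : b -> c -> b
  unify Int ~ Int
  unify Bool ~ Int
  FAIL: mismatch Bool ~ Int

Answer: 1.1.1 : true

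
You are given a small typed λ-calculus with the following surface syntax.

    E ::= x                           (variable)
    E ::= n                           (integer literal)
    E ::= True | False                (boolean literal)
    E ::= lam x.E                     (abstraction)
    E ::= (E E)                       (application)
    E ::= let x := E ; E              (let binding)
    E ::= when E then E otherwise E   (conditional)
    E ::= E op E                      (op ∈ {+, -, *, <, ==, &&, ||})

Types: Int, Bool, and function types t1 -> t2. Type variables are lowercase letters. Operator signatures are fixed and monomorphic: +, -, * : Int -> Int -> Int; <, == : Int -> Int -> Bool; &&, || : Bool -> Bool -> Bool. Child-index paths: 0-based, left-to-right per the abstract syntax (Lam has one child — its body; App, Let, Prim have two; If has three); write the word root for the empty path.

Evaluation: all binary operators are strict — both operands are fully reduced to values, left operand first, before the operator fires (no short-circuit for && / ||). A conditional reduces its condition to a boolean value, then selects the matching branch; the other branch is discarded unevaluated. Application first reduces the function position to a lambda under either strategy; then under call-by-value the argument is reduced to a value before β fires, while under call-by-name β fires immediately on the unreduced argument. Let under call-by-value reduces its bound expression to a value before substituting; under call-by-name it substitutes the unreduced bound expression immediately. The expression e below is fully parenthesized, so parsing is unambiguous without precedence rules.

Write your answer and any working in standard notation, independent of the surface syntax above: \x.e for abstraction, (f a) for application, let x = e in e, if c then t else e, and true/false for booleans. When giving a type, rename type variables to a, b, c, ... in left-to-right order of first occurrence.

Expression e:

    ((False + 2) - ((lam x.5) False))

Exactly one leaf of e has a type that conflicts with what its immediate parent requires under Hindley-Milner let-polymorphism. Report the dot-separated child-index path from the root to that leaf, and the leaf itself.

Trace:
  unify Bool ~ Int
  FAIL: mismatch Bool ~ Int

Answer: 0.0 : false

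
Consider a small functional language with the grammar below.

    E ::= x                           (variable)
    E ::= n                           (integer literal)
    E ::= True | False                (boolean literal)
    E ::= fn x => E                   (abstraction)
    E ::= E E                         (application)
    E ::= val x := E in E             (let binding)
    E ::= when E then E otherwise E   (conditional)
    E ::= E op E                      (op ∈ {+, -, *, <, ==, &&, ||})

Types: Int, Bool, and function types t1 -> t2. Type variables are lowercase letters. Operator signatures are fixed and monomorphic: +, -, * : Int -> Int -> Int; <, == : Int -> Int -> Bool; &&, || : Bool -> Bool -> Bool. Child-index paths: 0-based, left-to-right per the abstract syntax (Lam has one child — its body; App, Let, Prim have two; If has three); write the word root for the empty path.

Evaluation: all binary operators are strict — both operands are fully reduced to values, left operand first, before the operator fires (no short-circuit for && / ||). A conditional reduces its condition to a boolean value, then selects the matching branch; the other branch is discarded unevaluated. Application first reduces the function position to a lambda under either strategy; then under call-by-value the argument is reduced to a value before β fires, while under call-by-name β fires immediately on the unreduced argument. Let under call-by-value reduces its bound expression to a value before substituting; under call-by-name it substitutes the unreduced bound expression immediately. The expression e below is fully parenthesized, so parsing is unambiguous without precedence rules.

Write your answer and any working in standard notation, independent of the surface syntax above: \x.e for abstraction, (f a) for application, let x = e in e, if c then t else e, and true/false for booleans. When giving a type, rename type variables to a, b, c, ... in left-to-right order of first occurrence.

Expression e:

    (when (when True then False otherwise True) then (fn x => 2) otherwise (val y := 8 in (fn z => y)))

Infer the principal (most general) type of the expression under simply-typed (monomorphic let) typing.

Answer: a -> Int

Working:
  unify Bool ~ Bool
  unify Bool ~ Bool
  unify Bool ~ Bool
\x._ : a -> Int
let y : Int
y : Int
\z._ : b -> Int
  unify a -> Int ~ b -> Int
  unify a ~ b
  unify Int ~ Int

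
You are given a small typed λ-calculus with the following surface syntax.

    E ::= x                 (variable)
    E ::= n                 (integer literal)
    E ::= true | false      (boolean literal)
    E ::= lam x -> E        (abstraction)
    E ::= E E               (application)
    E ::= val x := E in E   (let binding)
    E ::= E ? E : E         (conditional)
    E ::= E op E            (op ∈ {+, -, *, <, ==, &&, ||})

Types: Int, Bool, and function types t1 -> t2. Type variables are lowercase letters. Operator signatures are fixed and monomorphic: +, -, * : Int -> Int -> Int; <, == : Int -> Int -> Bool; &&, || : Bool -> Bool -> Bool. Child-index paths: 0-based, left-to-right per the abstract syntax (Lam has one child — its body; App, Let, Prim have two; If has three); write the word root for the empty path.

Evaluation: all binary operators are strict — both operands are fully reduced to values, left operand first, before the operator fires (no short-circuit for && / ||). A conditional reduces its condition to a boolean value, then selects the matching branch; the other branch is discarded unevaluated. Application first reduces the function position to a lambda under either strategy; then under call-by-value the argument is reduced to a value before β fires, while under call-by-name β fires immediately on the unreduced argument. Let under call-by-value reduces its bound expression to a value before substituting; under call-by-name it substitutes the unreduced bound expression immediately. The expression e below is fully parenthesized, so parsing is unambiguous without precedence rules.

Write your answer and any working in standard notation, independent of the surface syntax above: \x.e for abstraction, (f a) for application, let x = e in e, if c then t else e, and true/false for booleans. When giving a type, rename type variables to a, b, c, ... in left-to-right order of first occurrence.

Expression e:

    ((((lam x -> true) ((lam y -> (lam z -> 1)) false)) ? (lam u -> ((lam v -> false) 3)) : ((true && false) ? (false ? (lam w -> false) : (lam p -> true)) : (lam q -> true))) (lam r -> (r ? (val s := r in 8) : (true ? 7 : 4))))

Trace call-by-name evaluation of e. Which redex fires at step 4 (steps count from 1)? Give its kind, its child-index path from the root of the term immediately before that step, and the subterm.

Answer: beta at root : ((\v.false) 3)

Derivation:
step 0: ((if ((\x.true) ((\y.(\z.1)) false)) then (\u.((\v.false) 3)) else (if (true && false) then (if false then (\w.false) else (\p.true)) else (\q.true))) (\r.(if r then (let s = r in 8) else (if true then 7 else 4))))
step 1: [beta@0.0] ((if true then (\u.((\v.false) 3)) else (if (true && false) then (if false then (\w.false) else (\p.true)) else (\q.true))) (\r.(if r then (let s = r in 8) else (if true then 7 else 4))))
step 2: [if@0] ((\u.((\v.false) 3)) (\r.(if r then (let s = r in 8) else (if true then 7 else 4))))
step 3: [beta@root] ((\v.false) 3)
step 4: [beta@root] false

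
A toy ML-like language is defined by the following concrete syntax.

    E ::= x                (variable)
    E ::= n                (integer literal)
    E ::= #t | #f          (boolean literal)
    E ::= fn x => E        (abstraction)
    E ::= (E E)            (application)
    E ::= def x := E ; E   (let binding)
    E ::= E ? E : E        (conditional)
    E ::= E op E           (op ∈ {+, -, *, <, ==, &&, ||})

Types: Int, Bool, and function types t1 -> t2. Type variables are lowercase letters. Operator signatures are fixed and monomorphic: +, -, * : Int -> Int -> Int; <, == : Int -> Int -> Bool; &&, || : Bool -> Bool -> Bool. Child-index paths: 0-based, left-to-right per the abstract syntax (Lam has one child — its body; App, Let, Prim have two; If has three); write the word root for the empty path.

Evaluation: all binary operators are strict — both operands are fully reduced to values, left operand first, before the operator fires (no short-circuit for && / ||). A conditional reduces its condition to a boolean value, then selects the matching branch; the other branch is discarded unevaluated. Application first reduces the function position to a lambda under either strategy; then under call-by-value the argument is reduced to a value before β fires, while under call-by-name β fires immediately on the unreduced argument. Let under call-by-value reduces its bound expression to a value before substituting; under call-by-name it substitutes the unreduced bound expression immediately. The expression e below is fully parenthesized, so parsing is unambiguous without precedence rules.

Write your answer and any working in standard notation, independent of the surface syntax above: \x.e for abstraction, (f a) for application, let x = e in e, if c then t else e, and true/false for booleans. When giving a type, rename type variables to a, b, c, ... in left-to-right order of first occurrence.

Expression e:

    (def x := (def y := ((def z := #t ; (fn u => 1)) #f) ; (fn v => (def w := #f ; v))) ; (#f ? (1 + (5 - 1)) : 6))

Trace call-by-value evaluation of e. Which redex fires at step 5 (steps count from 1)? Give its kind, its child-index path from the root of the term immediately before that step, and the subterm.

Answer: if at root : (if false then (1 + (5 - 1)) else 6)

Trace:
step 0: (let x = (let y = ((let z = true in (\u.1)) false) in (\v.(let w = false in v))) in (if false then (1 + (5 - 1)) else 6))
step 1: [let@0.0.0] (let x = (let y = ((\u.1) false) in (\v.(let w = false in v))) in (if false then (1 + (5 - 1)) else 6))
step 2: [beta@0.0] (let x = (let y = 1 in (\v.(let w = false in v))) in (if false then (1 + (5 - 1)) else 6))
step 3: [let@0] (let x = (\v.(let w = false in v)) in (if false then (1 + (5 - 1)) else 6))
step 4: [let@root] (if false then (1 + (5 - 1)) else 6)
step 5: [if@root] 6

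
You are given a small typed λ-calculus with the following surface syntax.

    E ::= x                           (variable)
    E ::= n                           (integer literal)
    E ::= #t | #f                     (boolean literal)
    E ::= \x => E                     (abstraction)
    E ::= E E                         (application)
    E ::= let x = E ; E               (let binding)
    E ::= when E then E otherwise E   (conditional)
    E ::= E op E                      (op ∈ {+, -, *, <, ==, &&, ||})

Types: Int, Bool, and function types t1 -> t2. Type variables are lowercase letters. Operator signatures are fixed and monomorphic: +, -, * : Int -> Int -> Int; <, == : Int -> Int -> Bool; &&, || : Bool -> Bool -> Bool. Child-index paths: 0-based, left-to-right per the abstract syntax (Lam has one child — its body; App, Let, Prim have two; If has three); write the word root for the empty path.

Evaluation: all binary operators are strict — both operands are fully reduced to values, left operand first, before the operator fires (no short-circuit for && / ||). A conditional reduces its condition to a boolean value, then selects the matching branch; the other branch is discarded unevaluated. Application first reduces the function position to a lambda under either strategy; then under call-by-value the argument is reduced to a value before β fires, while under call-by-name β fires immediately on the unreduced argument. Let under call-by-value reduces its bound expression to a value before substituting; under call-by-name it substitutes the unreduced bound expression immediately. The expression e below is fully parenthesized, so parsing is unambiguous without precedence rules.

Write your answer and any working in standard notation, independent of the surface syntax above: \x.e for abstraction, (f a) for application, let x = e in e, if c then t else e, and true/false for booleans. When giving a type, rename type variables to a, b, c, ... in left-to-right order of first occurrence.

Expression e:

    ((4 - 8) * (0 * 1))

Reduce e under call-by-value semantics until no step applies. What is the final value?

Answer: 0

Trace:
step 0: ((4 - 8) * (0 * 1))
step 1: [delta@0] (-4 * (0 * 1))
step 2: [delta@1] (-4 * 0)
step 3: [delta@root] 0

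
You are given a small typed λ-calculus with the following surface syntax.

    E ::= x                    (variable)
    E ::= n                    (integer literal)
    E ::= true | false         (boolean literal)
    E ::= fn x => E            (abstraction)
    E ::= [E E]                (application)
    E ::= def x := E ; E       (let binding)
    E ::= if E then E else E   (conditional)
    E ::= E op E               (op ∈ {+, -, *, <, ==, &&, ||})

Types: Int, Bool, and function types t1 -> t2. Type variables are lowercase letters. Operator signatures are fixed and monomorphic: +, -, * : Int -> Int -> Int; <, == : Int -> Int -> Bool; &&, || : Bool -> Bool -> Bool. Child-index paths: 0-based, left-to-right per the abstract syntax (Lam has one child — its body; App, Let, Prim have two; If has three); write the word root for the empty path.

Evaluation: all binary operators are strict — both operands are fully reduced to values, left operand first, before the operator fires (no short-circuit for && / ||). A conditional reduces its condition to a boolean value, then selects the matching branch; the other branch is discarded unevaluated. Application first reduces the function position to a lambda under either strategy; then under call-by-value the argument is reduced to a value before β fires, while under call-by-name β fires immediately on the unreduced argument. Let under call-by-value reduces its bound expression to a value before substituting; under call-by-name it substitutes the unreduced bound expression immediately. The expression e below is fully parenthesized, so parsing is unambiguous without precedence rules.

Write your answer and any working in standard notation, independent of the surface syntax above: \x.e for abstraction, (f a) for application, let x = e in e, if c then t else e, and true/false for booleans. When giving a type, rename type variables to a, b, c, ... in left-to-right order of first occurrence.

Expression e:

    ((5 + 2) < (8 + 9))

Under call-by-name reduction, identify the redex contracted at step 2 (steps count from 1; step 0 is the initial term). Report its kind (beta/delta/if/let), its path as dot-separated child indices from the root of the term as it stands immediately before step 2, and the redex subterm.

Trace:
step 0: ((5 + 2) < (8 + 9))
step 1: [delta@0] (7 < (8 + 9))
step 2: [delta@1] (7 < 17)

Answer: delta at 1 : (8 + 9)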